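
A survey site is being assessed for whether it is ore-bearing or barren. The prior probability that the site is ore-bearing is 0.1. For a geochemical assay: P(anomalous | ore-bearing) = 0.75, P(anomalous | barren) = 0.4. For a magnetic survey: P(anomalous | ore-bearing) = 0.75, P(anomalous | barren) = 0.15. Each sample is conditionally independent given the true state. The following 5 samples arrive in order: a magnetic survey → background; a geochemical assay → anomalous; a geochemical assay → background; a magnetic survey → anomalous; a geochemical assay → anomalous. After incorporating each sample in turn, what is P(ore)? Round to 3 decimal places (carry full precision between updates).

Each posterior becomes the prior for the next update.
After a magnetic survey='background': P(ore) = 0.25·0.1000 / (0.25·0.1000 + 0.85·0.9000) ≈ 0.0316
After a geochemical assay='anomalous': P(ore) = 0.75·0.0316 / (0.75·0.0316 + 0.4·0.9684) ≈ 0.0577
After a geochemical assay='background': P(ore) = 0.25·0.0577 / (0.25·0.0577 + 0.6·0.9423) ≈ 0.0249
After a magnetic survey='anomalous': P(ore) = 0.75·0.0249 / (0.75·0.0249 + 0.15·0.9751) ≈ 0.1132
After a geochemical assay='anomalous': P(ore) = 0.75·0.1132 / (0.75·0.1132 + 0.4·0.8868) ≈ 0.1931

0.193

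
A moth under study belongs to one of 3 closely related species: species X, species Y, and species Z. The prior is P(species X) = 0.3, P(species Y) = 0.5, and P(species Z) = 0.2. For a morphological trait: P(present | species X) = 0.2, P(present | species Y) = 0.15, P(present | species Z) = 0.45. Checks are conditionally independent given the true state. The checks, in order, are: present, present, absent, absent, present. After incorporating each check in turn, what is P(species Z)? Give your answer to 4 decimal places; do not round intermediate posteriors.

Each posterior becomes the prior for the next update.
After 'present': normaliser = 0.2·0.3000 + 0.15·0.5000 + 0.45·0.2000; P(species X) ≈ 0.2667, P(species Y) ≈ 0.3333, P(species Z) ≈ 0.4000
After 'present': normaliser = 0.2·0.2667 + 0.15·0.3333 + 0.45·0.4000; P(species X) ≈ 0.1882, P(species Y) ≈ 0.1765, P(species Z) ≈ 0.6353
After 'absent': normaliser = 0.8·0.1882 + 0.85·0.1765 + 0.55·0.6353; P(species X) ≈ 0.2317, P(species Y) ≈ 0.2308, P(species Z) ≈ 0.5376
After 'absent': normaliser = 0.8·0.2317 + 0.85·0.2308 + 0.55·0.5376; P(species X) ≈ 0.2737, P(species Y) ≈ 0.2897, P(species Z) ≈ 0.4366
After 'present': normaliser = 0.2·0.2737 + 0.15·0.2897 + 0.45·0.4366; P(species X) ≈ 0.1858, P(species Y) ≈ 0.1475, P(species Z) ≈ 0.6668

0.6668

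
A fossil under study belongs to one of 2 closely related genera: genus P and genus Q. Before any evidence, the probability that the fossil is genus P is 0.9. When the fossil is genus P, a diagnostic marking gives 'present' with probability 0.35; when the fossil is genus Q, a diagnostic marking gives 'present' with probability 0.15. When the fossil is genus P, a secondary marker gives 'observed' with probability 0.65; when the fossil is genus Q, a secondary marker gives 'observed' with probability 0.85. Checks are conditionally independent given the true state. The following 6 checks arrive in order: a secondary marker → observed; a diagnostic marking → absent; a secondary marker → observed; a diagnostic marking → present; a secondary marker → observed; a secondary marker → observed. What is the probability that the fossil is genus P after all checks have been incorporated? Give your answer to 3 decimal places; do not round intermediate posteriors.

0.846

After a secondary marker='observed': P(genus P) = 0.65·0.9000 / (0.65·0.9000 + 0.85·0.1000) ≈ 0.8731
After a diagnostic marking='absent': P(genus P) = 0.65·0.8731 / (0.65·0.8731 + 0.85·0.1269) ≈ 0.8403
After a secondary marker='observed': P(genus P) = 0.65·0.8403 / (0.65·0.8403 + 0.85·0.1597) ≈ 0.8010
After a diagnostic marking='present': P(genus P) = 0.35·0.8010 / (0.35·0.8010 + 0.15·0.1990) ≈ 0.9038
After a secondary marker='observed': P(genus P) = 0.65·0.9038 / (0.65·0.9038 + 0.85·0.0962) ≈ 0.8778
After a secondary marker='observed': P(genus P) = 0.65·0.8778 / (0.65·0.8778 + 0.85·0.1222) ≈ 0.8460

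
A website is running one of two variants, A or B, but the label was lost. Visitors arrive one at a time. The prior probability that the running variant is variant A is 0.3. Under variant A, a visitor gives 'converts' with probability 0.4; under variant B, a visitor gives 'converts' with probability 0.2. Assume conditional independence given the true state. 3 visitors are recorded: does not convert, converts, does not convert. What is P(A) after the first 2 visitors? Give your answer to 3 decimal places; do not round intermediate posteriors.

After 'does not convert': P(A) = 0.6·0.3000 / (0.6·0.3000 + 0.8·0.7000) ≈ 0.2432
After 'converts': P(A) = 0.4·0.2432 / (0.4·0.2432 + 0.2·0.7568) ≈ 0.3913

0.391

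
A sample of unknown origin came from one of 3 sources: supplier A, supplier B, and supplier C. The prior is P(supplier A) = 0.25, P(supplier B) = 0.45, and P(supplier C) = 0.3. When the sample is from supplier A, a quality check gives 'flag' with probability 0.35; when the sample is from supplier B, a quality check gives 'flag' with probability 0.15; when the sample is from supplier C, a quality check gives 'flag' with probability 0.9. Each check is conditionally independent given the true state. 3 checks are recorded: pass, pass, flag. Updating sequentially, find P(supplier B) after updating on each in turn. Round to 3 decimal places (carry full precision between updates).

0.551

After 'pass': normaliser = 0.65·0.2500 + 0.85·0.4500 + 0.1·0.3000; P(supplier A) ≈ 0.2826, P(supplier B) ≈ 0.6652, P(supplier C) ≈ 0.0522
After 'pass': normaliser = 0.65·0.2826 + 0.85·0.6652 + 0.1·0.0522; P(supplier A) ≈ 0.2435, P(supplier B) ≈ 0.7496, P(supplier C) ≈ 0.0069
After 'flag': normaliser = 0.35·0.2435 + 0.15·0.7496 + 0.9·0.0069; P(supplier A) ≈ 0.4180, P(supplier B) ≈ 0.5514, P(supplier C) ≈ 0.0305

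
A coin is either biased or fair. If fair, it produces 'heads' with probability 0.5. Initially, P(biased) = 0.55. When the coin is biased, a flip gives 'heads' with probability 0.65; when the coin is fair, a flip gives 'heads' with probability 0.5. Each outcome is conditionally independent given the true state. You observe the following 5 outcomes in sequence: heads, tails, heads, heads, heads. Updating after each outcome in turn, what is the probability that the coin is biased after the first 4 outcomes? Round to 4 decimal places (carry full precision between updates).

Each posterior becomes the prior for the next update.
After 'heads': P(biased) = 0.65·0.5500 / (0.65·0.5500 + 0.5·0.4500) ≈ 0.6137
After 'tails': P(biased) = 0.35·0.6137 / (0.35·0.6137 + 0.5·0.3863) ≈ 0.5266
After 'heads': P(biased) = 0.65·0.5266 / (0.65·0.5266 + 0.5·0.4734) ≈ 0.5912
After 'heads': P(biased) = 0.65·0.5912 / (0.65·0.5912 + 0.5·0.4088) ≈ 0.6527

0.6527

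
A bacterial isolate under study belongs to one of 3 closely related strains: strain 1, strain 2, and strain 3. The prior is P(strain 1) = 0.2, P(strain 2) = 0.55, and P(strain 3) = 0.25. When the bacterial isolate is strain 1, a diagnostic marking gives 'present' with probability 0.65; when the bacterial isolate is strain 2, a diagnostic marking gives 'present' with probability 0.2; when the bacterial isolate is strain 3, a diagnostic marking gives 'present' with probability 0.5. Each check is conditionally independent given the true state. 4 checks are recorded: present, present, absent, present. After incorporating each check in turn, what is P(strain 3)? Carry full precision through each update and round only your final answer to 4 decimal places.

After 'present': normaliser = 0.65·0.2000 + 0.2·0.5500 + 0.5·0.2500; P(strain 1) ≈ 0.3562, P(strain 2) ≈ 0.3014, P(strain 3) ≈ 0.3425
After 'present': normaliser = 0.65·0.3562 + 0.2·0.3014 + 0.5·0.3425; P(strain 1) ≈ 0.5000, P(strain 2) ≈ 0.1302, P(strain 3) ≈ 0.3698
After 'absent': normaliser = 0.35·0.5000 + 0.8·0.1302 + 0.5·0.3698; P(strain 1) ≈ 0.3771, P(strain 2) ≈ 0.2244, P(strain 3) ≈ 0.3985
After 'present': normaliser = 0.65·0.3771 + 0.2·0.2244 + 0.5·0.3985; P(strain 1) ≈ 0.5010, P(strain 2) ≈ 0.0917, P(strain 3) ≈ 0.4072

0.4072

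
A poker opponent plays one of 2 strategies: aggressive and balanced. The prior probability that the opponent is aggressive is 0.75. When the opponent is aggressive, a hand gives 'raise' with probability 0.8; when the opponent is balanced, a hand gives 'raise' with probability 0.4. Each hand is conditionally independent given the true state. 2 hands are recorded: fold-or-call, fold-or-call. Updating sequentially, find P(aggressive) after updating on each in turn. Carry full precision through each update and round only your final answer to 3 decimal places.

After 'fold-or-call': P(aggressive) = 0.2·0.7500 / (0.2·0.7500 + 0.6·0.2500) ≈ 0.5000
After 'fold-or-call': P(aggressive) = 0.2·0.5000 / (0.2·0.5000 + 0.6·0.5000) ≈ 0.2500

0.250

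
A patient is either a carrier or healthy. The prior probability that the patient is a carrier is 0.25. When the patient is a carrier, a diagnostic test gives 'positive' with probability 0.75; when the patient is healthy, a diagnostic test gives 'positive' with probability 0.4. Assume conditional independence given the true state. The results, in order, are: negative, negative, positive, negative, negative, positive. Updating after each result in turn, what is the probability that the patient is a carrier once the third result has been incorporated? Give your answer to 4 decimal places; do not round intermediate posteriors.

0.0979

After 'negative': P(carrier) = 0.25·0.2500 / (0.25·0.2500 + 0.6·0.7500) ≈ 0.1220
After 'negative': P(carrier) = 0.25·0.1220 / (0.25·0.1220 + 0.6·0.8780) ≈ 0.0547
After 'positive': P(carrier) = 0.75·0.0547 / (0.75·0.0547 + 0.4·0.9453) ≈ 0.0979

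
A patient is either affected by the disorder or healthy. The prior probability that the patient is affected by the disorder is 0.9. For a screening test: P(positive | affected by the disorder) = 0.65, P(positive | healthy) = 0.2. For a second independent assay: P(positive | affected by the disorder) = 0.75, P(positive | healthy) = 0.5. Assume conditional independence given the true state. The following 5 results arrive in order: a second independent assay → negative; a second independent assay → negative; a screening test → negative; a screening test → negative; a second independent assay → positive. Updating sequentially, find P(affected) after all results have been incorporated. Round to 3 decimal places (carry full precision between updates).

0.392

After a second independent assay='negative': P(affected) = 0.25·0.9000 / (0.25·0.9000 + 0.5·0.1000) ≈ 0.8182
After a second independent assay='negative': P(affected) = 0.25·0.8182 / (0.25·0.8182 + 0.5·0.1818) ≈ 0.6923
After a screening test='negative': P(affected) = 0.35·0.6923 / (0.35·0.6923 + 0.8·0.3077) ≈ 0.4961
After a screening test='negative': P(affected) = 0.35·0.4961 / (0.35·0.4961 + 0.8·0.5039) ≈ 0.3010
After a second independent assay='positive': P(affected) = 0.75·0.3010 / (0.75·0.3010 + 0.5·0.6990) ≈ 0.3925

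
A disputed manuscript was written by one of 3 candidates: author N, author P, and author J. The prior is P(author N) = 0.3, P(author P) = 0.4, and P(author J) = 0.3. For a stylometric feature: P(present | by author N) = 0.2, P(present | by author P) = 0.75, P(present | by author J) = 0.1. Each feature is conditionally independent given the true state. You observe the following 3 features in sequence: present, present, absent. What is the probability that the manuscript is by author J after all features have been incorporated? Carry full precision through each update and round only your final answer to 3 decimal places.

After 'present': normaliser = 0.2·0.3000 + 0.75·0.4000 + 0.1·0.3000; P(author N) ≈ 0.1538, P(author P) ≈ 0.7692, P(author J) ≈ 0.0769
After 'present': normaliser = 0.2·0.1538 + 0.75·0.7692 + 0.1·0.0769; P(author N) ≈ 0.0500, P(author P) ≈ 0.9375, P(author J) ≈ 0.0125
After 'absent': normaliser = 0.8·0.0500 + 0.25·0.9375 + 0.9·0.0125; P(author N) ≈ 0.1400, P(author P) ≈ 0.8206, P(author J) ≈ 0.0394

0.039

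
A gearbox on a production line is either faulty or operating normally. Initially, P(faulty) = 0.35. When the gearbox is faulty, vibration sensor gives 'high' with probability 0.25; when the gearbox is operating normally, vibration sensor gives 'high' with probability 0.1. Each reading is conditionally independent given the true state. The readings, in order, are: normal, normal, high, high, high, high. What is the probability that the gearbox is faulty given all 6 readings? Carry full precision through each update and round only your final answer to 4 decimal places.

0.9359

Each posterior becomes the prior for the next update.
After 'normal': P(faulty) = 0.75·0.3500 / (0.75·0.3500 + 0.9·0.6500) ≈ 0.3097
After 'normal': P(faulty) = 0.75·0.3097 / (0.75·0.3097 + 0.9·0.6903) ≈ 0.2722
After 'high': P(faulty) = 0.25·0.2722 / (0.25·0.2722 + 0.1·0.7278) ≈ 0.4832
After 'high': P(faulty) = 0.25·0.4832 / (0.25·0.4832 + 0.1·0.5168) ≈ 0.7003
After 'high': P(faulty) = 0.25·0.7003 / (0.25·0.7003 + 0.1·0.2997) ≈ 0.8539
After 'high': P(faulty) = 0.25·0.8539 / (0.25·0.8539 + 0.1·0.1461) ≈ 0.9359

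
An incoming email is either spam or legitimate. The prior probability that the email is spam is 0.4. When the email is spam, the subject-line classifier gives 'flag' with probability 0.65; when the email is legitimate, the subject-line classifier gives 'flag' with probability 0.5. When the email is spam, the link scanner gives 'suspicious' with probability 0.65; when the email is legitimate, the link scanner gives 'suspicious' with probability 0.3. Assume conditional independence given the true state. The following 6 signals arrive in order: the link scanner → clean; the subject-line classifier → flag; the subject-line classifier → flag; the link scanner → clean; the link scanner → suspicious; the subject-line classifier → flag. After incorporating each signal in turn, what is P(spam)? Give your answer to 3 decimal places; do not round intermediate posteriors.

0.442

After the link scanner='clean': P(spam) = 0.35·0.4000 / (0.35·0.4000 + 0.7·0.6000) ≈ 0.2500
After the subject-line classifier='flag': P(spam) = 0.65·0.2500 / (0.65·0.2500 + 0.5·0.7500) ≈ 0.3023
After the subject-line classifier='flag': P(spam) = 0.65·0.3023 / (0.65·0.3023 + 0.5·0.6977) ≈ 0.3603
After the link scanner='clean': P(spam) = 0.35·0.3603 / (0.35·0.3603 + 0.7·0.6397) ≈ 0.2198
After the link scanner='suspicious': P(spam) = 0.65·0.2198 / (0.65·0.2198 + 0.3·0.7802) ≈ 0.3790
After the subject-line classifier='flag': P(spam) = 0.65·0.3790 / (0.65·0.3790 + 0.5·0.6210) ≈ 0.4424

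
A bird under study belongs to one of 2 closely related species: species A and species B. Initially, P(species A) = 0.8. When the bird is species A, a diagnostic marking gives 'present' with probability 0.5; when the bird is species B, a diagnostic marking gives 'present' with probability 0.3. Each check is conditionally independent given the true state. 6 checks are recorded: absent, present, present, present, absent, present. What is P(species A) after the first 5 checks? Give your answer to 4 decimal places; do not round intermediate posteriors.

After 'absent': P(species A) = 0.5·0.8000 / (0.5·0.8000 + 0.7·0.2000) ≈ 0.7407
After 'present': P(species A) = 0.5·0.7407 / (0.5·0.7407 + 0.3·0.2593) ≈ 0.8264
After 'present': P(species A) = 0.5·0.8264 / (0.5·0.8264 + 0.3·0.1736) ≈ 0.8881
After 'present': P(species A) = 0.5·0.8881 / (0.5·0.8881 + 0.3·0.1119) ≈ 0.9297
After 'absent': P(species A) = 0.5·0.9297 / (0.5·0.9297 + 0.7·0.0703) ≈ 0.9043

0.9043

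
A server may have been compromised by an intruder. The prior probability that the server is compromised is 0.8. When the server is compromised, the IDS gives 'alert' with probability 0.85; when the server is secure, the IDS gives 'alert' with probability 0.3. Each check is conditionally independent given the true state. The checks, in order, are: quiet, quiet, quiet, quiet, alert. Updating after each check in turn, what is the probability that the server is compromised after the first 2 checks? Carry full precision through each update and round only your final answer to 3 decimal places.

0.155

After 'quiet': P(compromised) = 0.15·0.8000 / (0.15·0.8000 + 0.7·0.2000) ≈ 0.4615
After 'quiet': P(compromised) = 0.15·0.4615 / (0.15·0.4615 + 0.7·0.5385) ≈ 0.1552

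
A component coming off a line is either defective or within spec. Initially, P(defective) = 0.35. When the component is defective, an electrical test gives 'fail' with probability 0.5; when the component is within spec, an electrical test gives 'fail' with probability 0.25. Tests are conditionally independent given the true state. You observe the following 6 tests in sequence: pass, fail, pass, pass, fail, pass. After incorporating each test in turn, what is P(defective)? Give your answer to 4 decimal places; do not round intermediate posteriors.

0.2985

After 'pass': P(defective) = 0.5·0.3500 / (0.5·0.3500 + 0.75·0.6500) ≈ 0.2642
After 'fail': P(defective) = 0.5·0.2642 / (0.5·0.2642 + 0.25·0.7358) ≈ 0.4179
After 'pass': P(defective) = 0.5·0.4179 / (0.5·0.4179 + 0.75·0.5821) ≈ 0.3237
After 'pass': P(defective) = 0.5·0.3237 / (0.5·0.3237 + 0.75·0.6763) ≈ 0.2419
After 'fail': P(defective) = 0.5·0.2419 / (0.5·0.2419 + 0.25·0.7581) ≈ 0.3896
After 'pass': P(defective) = 0.5·0.3896 / (0.5·0.3896 + 0.75·0.6104) ≈ 0.2985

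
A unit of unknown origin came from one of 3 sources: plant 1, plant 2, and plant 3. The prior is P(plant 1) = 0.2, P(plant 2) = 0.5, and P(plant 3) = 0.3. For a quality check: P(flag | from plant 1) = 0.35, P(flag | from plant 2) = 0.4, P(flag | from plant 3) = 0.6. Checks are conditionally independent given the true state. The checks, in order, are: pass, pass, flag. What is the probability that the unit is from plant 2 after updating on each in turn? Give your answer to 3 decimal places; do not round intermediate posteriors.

After 'pass': normaliser = 0.65·0.2000 + 0.6·0.5000 + 0.4·0.3000; P(plant 1) ≈ 0.2364, P(plant 2) ≈ 0.5455, P(plant 3) ≈ 0.2182
After 'pass': normaliser = 0.65·0.2364 + 0.6·0.5455 + 0.4·0.2182; P(plant 1) ≈ 0.2704, P(plant 2) ≈ 0.5760, P(plant 3) ≈ 0.1536
After 'flag': normaliser = 0.35·0.2704 + 0.4·0.5760 + 0.6·0.1536; P(plant 1) ≈ 0.2268, P(plant 2) ≈ 0.5523, P(plant 3) ≈ 0.2209

0.552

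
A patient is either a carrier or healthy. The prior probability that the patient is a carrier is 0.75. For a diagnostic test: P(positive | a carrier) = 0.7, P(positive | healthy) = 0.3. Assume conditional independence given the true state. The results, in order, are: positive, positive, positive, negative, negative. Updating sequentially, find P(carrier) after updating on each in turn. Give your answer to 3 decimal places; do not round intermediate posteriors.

Each posterior becomes the prior for the next update.
After 'positive': P(carrier) = 0.7·0.7500 / (0.7·0.7500 + 0.3·0.2500) ≈ 0.8750
After 'positive': P(carrier) = 0.7·0.8750 / (0.7·0.8750 + 0.3·0.1250) ≈ 0.9423
After 'positive': P(carrier) = 0.7·0.9423 / (0.7·0.9423 + 0.3·0.0577) ≈ 0.9744
After 'negative': P(carrier) = 0.3·0.9744 / (0.3·0.9744 + 0.7·0.0256) ≈ 0.9423
After 'negative': P(carrier) = 0.3·0.9423 / (0.3·0.9423 + 0.7·0.0577) ≈ 0.8750

0.875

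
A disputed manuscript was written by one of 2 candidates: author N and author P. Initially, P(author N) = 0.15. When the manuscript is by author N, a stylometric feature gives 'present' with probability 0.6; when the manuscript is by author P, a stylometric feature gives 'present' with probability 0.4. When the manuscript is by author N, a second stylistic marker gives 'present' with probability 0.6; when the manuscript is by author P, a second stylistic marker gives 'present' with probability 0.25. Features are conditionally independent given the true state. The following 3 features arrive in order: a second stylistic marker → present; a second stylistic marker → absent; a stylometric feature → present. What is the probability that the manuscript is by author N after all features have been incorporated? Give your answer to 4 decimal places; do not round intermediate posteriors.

After a second stylistic marker='present': P(author N) = 0.6·0.1500 / (0.6·0.1500 + 0.25·0.8500) ≈ 0.2975
After a second stylistic marker='absent': P(author N) = 0.4·0.2975 / (0.4·0.2975 + 0.75·0.7025) ≈ 0.1843
After a stylometric feature='present': P(author N) = 0.6·0.1843 / (0.6·0.1843 + 0.4·0.8157) ≈ 0.2531

0.2531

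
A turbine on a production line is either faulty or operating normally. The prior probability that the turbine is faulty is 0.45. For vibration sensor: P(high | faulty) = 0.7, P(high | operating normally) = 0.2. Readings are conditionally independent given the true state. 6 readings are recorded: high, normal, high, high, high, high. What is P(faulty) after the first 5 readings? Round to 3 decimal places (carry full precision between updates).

After 'high': P(faulty) = 0.7·0.4500 / (0.7·0.4500 + 0.2·0.5500) ≈ 0.7412
After 'normal': P(faulty) = 0.3·0.7412 / (0.3·0.7412 + 0.8·0.2588) ≈ 0.5178
After 'high': P(faulty) = 0.7·0.5178 / (0.7·0.5178 + 0.2·0.4822) ≈ 0.7899
After 'high': P(faulty) = 0.7·0.7899 / (0.7·0.7899 + 0.2·0.2101) ≈ 0.9294
After 'high': P(faulty) = 0.7·0.9294 / (0.7·0.9294 + 0.2·0.0706) ≈ 0.9787

0.979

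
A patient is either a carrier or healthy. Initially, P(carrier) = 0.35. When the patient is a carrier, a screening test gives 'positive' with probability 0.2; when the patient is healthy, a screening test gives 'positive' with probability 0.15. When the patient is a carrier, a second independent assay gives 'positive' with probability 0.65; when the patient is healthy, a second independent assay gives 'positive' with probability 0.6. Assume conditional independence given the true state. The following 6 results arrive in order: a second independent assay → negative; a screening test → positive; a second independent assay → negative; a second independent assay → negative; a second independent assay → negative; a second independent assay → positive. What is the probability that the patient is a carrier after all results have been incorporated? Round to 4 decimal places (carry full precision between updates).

0.3131

Each posterior becomes the prior for the next update.
After a second independent assay='negative': P(carrier) = 0.35·0.3500 / (0.35·0.3500 + 0.4·0.6500) ≈ 0.3203
After a screening test='positive': P(carrier) = 0.2·0.3203 / (0.2·0.3203 + 0.15·0.6797) ≈ 0.3858
After a second independent assay='negative': P(carrier) = 0.35·0.3858 / (0.35·0.3858 + 0.4·0.6142) ≈ 0.3547
After a second independent assay='negative': P(carrier) = 0.35·0.3547 / (0.35·0.3547 + 0.4·0.6453) ≈ 0.3248
After a second independent assay='negative': P(carrier) = 0.35·0.3248 / (0.35·0.3248 + 0.4·0.6752) ≈ 0.2962
After a second independent assay='positive': P(carrier) = 0.65·0.2962 / (0.65·0.2962 + 0.6·0.7038) ≈ 0.3131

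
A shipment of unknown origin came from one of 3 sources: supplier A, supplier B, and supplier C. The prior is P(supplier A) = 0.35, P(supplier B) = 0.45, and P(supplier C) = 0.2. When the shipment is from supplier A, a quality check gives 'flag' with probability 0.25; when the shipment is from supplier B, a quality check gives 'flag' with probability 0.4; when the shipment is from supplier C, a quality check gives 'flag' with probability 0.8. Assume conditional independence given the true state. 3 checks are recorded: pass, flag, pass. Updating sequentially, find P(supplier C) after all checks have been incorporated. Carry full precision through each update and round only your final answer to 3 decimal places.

Apply Bayes' rule sequentially, carrying P(supplier C) forward.
After 'pass': normaliser = 0.75·0.3500 + 0.6·0.4500 + 0.2·0.2000; P(supplier A) ≈ 0.4585, P(supplier B) ≈ 0.4716, P(supplier C) ≈ 0.0699
After 'flag': normaliser = 0.25·0.4585 + 0.4·0.4716 + 0.8·0.0699; P(supplier A) ≈ 0.3191, P(supplier B) ≈ 0.5252, P(supplier C) ≈ 0.1556
After 'pass': normaliser = 0.75·0.3191 + 0.6·0.5252 + 0.2·0.1556; P(supplier A) ≈ 0.4087, P(supplier B) ≈ 0.5381, P(supplier C) ≈ 0.0531

0.053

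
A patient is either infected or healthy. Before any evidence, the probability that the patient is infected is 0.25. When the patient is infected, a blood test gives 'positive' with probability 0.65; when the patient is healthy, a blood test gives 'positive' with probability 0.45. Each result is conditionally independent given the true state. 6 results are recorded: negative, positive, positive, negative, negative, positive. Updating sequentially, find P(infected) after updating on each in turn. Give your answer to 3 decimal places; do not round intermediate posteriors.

After 'negative': P(infected) = 0.35·0.2500 / (0.35·0.2500 + 0.55·0.7500) ≈ 0.1750
After 'positive': P(infected) = 0.65·0.1750 / (0.65·0.1750 + 0.45·0.8250) ≈ 0.2345
After 'positive': P(infected) = 0.65·0.2345 / (0.65·0.2345 + 0.45·0.7655) ≈ 0.3068
After 'negative': P(infected) = 0.35·0.3068 / (0.35·0.3068 + 0.55·0.6932) ≈ 0.2197
After 'negative': P(infected) = 0.35·0.2197 / (0.35·0.2197 + 0.55·0.7803) ≈ 0.1520
After 'positive': P(infected) = 0.65·0.1520 / (0.65·0.1520 + 0.45·0.8480) ≈ 0.2056

0.206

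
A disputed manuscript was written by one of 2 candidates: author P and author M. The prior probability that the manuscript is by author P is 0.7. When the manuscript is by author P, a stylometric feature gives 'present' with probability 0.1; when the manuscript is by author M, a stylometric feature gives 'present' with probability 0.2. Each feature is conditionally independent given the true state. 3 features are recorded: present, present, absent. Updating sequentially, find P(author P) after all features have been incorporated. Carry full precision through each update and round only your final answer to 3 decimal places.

0.396

After 'present': P(author P) = 0.1·0.7000 / (0.1·0.7000 + 0.2·0.3000) ≈ 0.5385
After 'present': P(author P) = 0.1·0.5385 / (0.1·0.5385 + 0.2·0.4615) ≈ 0.3684
After 'absent': P(author P) = 0.9·0.3684 / (0.9·0.3684 + 0.8·0.6316) ≈ 0.3962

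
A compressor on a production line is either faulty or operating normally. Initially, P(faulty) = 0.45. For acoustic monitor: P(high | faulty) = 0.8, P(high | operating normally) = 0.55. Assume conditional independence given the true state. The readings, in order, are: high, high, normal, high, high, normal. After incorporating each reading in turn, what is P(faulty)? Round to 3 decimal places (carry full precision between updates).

0.420

Each posterior becomes the prior for the next update.
After 'high': P(faulty) = 0.8·0.4500 / (0.8·0.4500 + 0.55·0.5500) ≈ 0.5434
After 'high': P(faulty) = 0.8·0.5434 / (0.8·0.5434 + 0.55·0.4566) ≈ 0.6338
After 'normal': P(faulty) = 0.2·0.6338 / (0.2·0.6338 + 0.45·0.3662) ≈ 0.4348
After 'high': P(faulty) = 0.8·0.4348 / (0.8·0.4348 + 0.55·0.5652) ≈ 0.5281
After 'high': P(faulty) = 0.8·0.5281 / (0.8·0.5281 + 0.55·0.4719) ≈ 0.6194
After 'normal': P(faulty) = 0.2·0.6194 / (0.2·0.6194 + 0.45·0.3806) ≈ 0.4198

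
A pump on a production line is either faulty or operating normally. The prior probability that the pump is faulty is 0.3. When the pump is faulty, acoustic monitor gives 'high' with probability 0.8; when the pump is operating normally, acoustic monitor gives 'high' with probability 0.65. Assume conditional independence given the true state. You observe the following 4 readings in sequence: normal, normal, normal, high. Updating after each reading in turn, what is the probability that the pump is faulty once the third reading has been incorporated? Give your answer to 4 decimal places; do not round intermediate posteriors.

0.0740

Apply Bayes' rule sequentially, carrying P(faulty) forward.
After 'normal': P(faulty) = 0.2·0.3000 / (0.2·0.3000 + 0.35·0.7000) ≈ 0.1967
After 'normal': P(faulty) = 0.2·0.1967 / (0.2·0.1967 + 0.35·0.8033) ≈ 0.1228
After 'normal': P(faulty) = 0.2·0.1228 / (0.2·0.1228 + 0.35·0.8772) ≈ 0.0740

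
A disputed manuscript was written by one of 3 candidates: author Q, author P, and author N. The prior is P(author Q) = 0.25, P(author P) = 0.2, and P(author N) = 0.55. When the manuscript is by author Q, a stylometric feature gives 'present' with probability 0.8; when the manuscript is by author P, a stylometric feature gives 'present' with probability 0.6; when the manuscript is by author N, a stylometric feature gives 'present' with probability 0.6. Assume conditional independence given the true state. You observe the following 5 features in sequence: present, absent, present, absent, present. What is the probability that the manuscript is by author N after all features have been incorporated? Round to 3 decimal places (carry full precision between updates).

0.612

After 'present': normaliser = 0.8·0.2500 + 0.6·0.2000 + 0.6·0.5500; P(author Q) ≈ 0.3077, P(author P) ≈ 0.1846, P(author N) ≈ 0.5077
After 'absent': normaliser = 0.2·0.3077 + 0.4·0.1846 + 0.4·0.5077; P(author Q) ≈ 0.1818, P(author P) ≈ 0.2182, P(author N) ≈ 0.6000
After 'present': normaliser = 0.8·0.1818 + 0.6·0.2182 + 0.6·0.6000; P(author Q) ≈ 0.2286, P(author P) ≈ 0.2057, P(author N) ≈ 0.5657
After 'absent': normaliser = 0.2·0.2286 + 0.4·0.2057 + 0.4·0.5657; P(author Q) ≈ 0.1290, P(author P) ≈ 0.2323, P(author N) ≈ 0.6387
After 'present': normaliser = 0.8·0.1290 + 0.6·0.2323 + 0.6·0.6387; P(author Q) ≈ 0.1649, P(author P) ≈ 0.2227, P(author N) ≈ 0.6124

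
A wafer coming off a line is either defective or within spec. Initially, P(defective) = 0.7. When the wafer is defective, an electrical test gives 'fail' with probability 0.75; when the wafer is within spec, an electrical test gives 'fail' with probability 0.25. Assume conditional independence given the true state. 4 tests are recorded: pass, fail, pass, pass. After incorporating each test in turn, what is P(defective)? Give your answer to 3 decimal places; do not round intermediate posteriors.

Apply Bayes' rule sequentially, carrying P(defective) forward.
After 'pass': P(defective) = 0.25·0.7000 / (0.25·0.7000 + 0.75·0.3000) ≈ 0.4375
After 'fail': P(defective) = 0.75·0.4375 / (0.75·0.4375 + 0.25·0.5625) ≈ 0.7000
After 'pass': P(defective) = 0.25·0.7000 / (0.25·0.7000 + 0.75·0.3000) ≈ 0.4375
After 'pass': P(defective) = 0.25·0.4375 / (0.25·0.4375 + 0.75·0.5625) ≈ 0.2059

0.206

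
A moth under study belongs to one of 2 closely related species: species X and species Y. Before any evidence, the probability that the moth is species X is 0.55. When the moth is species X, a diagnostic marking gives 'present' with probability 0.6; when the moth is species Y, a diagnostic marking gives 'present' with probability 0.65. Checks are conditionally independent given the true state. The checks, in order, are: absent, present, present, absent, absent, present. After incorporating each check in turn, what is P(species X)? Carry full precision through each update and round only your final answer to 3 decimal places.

0.589

After 'absent': P(species X) = 0.4·0.5500 / (0.4·0.5500 + 0.35·0.4500) ≈ 0.5828
After 'present': P(species X) = 0.6·0.5828 / (0.6·0.5828 + 0.65·0.4172) ≈ 0.5632
After 'present': P(species X) = 0.6·0.5632 / (0.6·0.5632 + 0.65·0.4368) ≈ 0.5434
After 'absent': P(species X) = 0.4·0.5434 / (0.4·0.5434 + 0.35·0.4566) ≈ 0.5763
After 'absent': P(species X) = 0.4·0.5763 / (0.4·0.5763 + 0.35·0.4237) ≈ 0.6085
After 'present': P(species X) = 0.6·0.6085 / (0.6·0.6085 + 0.65·0.3915) ≈ 0.5893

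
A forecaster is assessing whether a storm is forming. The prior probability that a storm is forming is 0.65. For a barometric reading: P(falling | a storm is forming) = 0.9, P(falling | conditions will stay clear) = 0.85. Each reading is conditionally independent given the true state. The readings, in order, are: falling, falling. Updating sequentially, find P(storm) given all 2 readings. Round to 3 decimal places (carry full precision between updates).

After 'falling': P(storm) = 0.9·0.6500 / (0.9·0.6500 + 0.85·0.3500) ≈ 0.6629
After 'falling': P(storm) = 0.9·0.6629 / (0.9·0.6629 + 0.85·0.3371) ≈ 0.6755

0.676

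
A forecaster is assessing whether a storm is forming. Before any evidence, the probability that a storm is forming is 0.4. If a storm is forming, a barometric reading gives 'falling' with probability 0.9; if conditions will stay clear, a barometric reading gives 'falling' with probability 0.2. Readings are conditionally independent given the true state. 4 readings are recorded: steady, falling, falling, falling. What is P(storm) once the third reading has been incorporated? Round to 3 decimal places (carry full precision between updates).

Each posterior becomes the prior for the next update.
After 'steady': P(storm) = 0.1·0.4000 / (0.1·0.4000 + 0.8·0.6000) ≈ 0.0769
After 'falling': P(storm) = 0.9·0.0769 / (0.9·0.0769 + 0.2·0.9231) ≈ 0.2727
After 'falling': P(storm) = 0.9·0.2727 / (0.9·0.2727 + 0.2·0.7273) ≈ 0.6279

0.628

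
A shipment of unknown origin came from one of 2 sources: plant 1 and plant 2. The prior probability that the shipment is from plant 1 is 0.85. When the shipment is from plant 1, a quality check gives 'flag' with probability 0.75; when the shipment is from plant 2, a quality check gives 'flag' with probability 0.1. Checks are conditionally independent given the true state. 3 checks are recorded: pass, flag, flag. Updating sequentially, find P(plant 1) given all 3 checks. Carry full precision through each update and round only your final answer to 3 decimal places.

After 'pass': P(plant 1) = 0.25·0.8500 / (0.25·0.8500 + 0.9·0.1500) ≈ 0.6115
After 'flag': P(plant 1) = 0.75·0.6115 / (0.75·0.6115 + 0.1·0.3885) ≈ 0.9219
After 'flag': P(plant 1) = 0.75·0.9219 / (0.75·0.9219 + 0.1·0.0781) ≈ 0.9888

0.989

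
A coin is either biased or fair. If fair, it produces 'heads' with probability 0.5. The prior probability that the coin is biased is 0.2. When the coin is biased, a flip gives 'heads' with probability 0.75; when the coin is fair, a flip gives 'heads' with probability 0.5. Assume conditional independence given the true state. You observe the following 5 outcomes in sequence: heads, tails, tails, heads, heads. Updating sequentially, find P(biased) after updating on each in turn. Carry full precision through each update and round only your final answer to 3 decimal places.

0.174

After 'heads': P(biased) = 0.75·0.2000 / (0.75·0.2000 + 0.5·0.8000) ≈ 0.2727
After 'tails': P(biased) = 0.25·0.2727 / (0.25·0.2727 + 0.5·0.7273) ≈ 0.1579
After 'tails': P(biased) = 0.25·0.1579 / (0.25·0.1579 + 0.5·0.8421) ≈ 0.0857
After 'heads': P(biased) = 0.75·0.0857 / (0.75·0.0857 + 0.5·0.9143) ≈ 0.1233
After 'heads': P(biased) = 0.75·0.1233 / (0.75·0.1233 + 0.5·0.8767) ≈ 0.1742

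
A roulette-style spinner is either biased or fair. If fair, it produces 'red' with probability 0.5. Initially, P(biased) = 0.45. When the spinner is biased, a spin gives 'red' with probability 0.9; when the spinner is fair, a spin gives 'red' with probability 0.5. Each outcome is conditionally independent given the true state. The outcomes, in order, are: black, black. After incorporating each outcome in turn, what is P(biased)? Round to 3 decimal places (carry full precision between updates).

After 'black': P(biased) = 0.1·0.4500 / (0.1·0.4500 + 0.5·0.5500) ≈ 0.1406
After 'black': P(biased) = 0.1·0.1406 / (0.1·0.1406 + 0.5·0.8594) ≈ 0.0317

0.032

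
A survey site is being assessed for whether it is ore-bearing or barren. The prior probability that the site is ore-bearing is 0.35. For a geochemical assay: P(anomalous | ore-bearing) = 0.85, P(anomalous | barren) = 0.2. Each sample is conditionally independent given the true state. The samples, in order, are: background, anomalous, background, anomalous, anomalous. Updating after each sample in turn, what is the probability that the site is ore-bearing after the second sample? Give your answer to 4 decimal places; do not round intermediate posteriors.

0.3003

After 'background': P(ore) = 0.15·0.3500 / (0.15·0.3500 + 0.8·0.6500) ≈ 0.0917
After 'anomalous': P(ore) = 0.85·0.0917 / (0.85·0.0917 + 0.2·0.9083) ≈ 0.3003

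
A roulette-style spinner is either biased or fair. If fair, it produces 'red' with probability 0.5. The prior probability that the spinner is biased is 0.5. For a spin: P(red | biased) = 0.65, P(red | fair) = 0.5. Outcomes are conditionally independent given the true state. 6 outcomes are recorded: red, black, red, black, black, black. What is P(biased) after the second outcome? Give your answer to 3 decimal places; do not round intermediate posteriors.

0.476

After 'red': P(biased) = 0.65·0.5000 / (0.65·0.5000 + 0.5·0.5000) ≈ 0.5652
After 'black': P(biased) = 0.35·0.5652 / (0.35·0.5652 + 0.5·0.4348) ≈ 0.4764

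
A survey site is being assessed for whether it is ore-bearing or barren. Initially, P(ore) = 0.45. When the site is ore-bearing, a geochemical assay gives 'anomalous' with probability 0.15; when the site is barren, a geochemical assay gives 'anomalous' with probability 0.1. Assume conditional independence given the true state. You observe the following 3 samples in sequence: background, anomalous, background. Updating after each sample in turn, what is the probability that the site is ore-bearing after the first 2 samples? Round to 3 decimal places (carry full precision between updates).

After 'background': P(ore) = 0.85·0.4500 / (0.85·0.4500 + 0.9·0.5500) ≈ 0.4359
After 'anomalous': P(ore) = 0.15·0.4359 / (0.15·0.4359 + 0.1·0.5641) ≈ 0.5368

0.537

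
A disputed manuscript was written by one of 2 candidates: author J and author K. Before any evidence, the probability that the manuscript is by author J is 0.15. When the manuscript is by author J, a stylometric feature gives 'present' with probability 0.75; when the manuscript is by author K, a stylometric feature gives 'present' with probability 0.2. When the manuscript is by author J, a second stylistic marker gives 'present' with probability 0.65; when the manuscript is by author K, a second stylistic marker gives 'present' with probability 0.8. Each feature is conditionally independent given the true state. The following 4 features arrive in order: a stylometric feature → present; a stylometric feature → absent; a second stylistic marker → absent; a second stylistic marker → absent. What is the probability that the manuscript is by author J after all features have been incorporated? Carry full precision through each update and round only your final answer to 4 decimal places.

Apply Bayes' rule sequentially, carrying P(author J) forward.
After a stylometric feature='present': P(author J) = 0.75·0.1500 / (0.75·0.1500 + 0.2·0.8500) ≈ 0.3982
After a stylometric feature='absent': P(author J) = 0.25·0.3982 / (0.25·0.3982 + 0.8·0.6018) ≈ 0.1714
After a second stylistic marker='absent': P(author J) = 0.35·0.1714 / (0.35·0.1714 + 0.2·0.8286) ≈ 0.2657
After a second stylistic marker='absent': P(author J) = 0.35·0.2657 / (0.35·0.2657 + 0.2·0.7343) ≈ 0.3878

0.3878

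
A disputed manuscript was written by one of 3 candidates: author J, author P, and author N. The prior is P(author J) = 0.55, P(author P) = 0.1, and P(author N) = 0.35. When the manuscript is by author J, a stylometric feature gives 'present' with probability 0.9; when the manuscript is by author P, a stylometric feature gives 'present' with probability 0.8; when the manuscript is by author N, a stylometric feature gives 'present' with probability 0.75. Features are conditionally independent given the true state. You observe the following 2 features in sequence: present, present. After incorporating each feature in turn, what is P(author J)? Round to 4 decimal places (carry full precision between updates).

0.6307

After 'present': normaliser = 0.9·0.5500 + 0.8·0.1000 + 0.75·0.3500; P(author J) ≈ 0.5910, P(author P) ≈ 0.0955, P(author N) ≈ 0.3134
After 'present': normaliser = 0.9·0.5910 + 0.8·0.0955 + 0.75·0.3134; P(author J) ≈ 0.6307, P(author P) ≈ 0.0906, P(author N) ≈ 0.2787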